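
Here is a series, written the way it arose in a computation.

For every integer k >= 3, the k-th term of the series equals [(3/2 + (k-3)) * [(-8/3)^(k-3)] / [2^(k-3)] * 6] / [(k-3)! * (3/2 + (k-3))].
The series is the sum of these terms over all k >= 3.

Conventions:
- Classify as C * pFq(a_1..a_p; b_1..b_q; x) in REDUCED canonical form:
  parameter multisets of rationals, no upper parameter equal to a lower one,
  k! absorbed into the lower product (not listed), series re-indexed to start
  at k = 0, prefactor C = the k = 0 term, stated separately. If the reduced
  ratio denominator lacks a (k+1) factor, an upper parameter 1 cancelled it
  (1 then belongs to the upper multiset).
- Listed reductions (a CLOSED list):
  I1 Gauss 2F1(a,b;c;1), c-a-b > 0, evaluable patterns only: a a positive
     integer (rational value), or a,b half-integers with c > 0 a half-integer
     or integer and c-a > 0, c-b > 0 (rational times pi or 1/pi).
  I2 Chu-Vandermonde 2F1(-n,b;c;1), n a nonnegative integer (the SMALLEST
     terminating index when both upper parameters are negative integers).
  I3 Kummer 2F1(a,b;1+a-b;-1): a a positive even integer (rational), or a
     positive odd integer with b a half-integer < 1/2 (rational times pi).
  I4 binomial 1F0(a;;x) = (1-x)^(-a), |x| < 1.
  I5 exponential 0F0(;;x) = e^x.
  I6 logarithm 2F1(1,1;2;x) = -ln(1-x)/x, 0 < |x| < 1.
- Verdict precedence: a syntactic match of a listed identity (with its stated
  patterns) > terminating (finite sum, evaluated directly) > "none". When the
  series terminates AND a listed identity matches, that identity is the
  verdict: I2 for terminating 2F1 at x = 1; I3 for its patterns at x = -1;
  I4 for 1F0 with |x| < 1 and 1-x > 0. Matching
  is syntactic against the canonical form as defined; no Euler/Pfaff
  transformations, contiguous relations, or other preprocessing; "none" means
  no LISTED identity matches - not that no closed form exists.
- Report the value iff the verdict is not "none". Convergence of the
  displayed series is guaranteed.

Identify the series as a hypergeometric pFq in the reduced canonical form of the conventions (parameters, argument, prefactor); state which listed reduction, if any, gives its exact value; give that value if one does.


Key step: with t_0 = 6, the two k-th powers (C = 6, x = -4/3) combine into one argument.
Step ratio: r(k) = (-4/3) * 1 / [(k+1)] - rational; roots negated = parameters, x = (-4/3), C = 6.

Canonical form: C = 6 times 0F0 with upper {-}, lower {-}, x = -4/3. Verdict: the I5 exponential reduction matches (the 0F0 exponential series at x = -4/3). Value: 6 * e^(-4/3).


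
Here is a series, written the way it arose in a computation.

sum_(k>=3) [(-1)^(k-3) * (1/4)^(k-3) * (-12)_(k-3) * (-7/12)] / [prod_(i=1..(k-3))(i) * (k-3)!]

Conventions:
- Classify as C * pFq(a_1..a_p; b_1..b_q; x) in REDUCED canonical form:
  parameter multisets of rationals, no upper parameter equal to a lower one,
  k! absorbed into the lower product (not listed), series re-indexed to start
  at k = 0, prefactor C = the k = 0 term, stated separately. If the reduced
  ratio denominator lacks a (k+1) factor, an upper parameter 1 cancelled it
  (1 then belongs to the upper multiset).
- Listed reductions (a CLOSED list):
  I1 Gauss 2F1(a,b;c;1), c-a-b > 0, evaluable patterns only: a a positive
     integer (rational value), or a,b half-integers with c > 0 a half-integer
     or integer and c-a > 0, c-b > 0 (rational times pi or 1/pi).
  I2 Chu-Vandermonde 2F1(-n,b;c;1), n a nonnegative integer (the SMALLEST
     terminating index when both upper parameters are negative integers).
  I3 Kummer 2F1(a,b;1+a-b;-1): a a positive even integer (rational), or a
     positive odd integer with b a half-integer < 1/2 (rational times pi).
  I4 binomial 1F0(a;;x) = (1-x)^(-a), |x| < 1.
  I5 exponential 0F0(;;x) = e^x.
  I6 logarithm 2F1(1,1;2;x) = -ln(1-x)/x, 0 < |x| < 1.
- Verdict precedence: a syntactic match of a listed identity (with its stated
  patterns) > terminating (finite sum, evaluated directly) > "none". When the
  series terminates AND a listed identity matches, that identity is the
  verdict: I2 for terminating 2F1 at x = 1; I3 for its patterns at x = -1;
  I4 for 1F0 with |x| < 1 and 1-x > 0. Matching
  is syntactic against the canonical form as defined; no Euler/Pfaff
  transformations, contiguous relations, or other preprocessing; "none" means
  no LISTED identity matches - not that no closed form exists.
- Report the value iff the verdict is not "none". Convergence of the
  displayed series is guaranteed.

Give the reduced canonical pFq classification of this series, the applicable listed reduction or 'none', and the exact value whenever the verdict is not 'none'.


Prefactor -7/12, argument -1/4: 1F1 with upper {-12} over lower {1}. Verdict: terminating at k = 12: the factor (-12)_k kills every later term; summing the 13 survivors is exact. Value: -54026137182982849/13776537098649600.

Structural cue: t_0 = -7/12 here, and the (-1)^k factor (C = -7/12) folds into the argument's sign.
Consecutive-term ratio: r(k) = (-1/4) * (k-12) / [(k+1) (k+1)] - rational in k. x = (-1/4); t_0 = -7/12; negate the roots.


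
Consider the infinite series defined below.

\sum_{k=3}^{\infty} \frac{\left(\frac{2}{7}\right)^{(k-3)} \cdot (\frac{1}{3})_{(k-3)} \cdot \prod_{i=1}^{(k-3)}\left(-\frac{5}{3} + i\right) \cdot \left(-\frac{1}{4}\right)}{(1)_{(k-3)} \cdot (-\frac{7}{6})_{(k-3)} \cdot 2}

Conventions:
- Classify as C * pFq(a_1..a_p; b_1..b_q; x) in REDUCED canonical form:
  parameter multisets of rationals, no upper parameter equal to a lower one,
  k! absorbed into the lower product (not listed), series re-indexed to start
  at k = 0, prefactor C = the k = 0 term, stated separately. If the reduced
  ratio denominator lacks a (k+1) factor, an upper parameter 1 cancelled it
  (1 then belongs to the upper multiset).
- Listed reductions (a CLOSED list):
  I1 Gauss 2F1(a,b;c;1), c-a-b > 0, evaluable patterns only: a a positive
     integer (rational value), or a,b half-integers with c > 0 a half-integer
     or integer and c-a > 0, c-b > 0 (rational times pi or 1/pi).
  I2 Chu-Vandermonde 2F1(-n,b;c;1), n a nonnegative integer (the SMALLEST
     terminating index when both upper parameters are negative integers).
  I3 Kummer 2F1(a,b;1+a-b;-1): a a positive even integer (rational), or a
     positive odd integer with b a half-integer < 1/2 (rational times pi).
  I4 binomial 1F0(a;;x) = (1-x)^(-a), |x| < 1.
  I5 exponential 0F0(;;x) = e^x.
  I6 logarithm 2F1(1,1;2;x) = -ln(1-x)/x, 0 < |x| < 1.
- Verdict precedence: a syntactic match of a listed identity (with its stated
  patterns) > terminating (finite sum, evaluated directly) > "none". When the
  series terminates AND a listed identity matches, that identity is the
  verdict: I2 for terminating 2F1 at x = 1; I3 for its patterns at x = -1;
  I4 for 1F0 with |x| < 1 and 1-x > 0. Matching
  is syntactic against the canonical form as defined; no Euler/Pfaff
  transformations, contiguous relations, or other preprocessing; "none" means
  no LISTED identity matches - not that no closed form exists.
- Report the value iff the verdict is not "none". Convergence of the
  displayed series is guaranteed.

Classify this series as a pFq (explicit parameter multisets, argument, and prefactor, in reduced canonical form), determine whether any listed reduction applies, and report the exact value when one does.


With C = -\frac{1}{8}: the canonical form is 2F1(-\frac{2}{3}, \frac{1}{3}; -\frac{7}{6}; \frac{2}{7}). Verdict: none here - no I1-I6 shape fits x = \frac{2}{7} with lower {-\frac{7}{6}}.

The tell: from the first term -\frac{1}{8}: (1)_k (prefactor -1/8) is k! itself.
Term ratio: r(k) = \frac{2}{7} * (k-\frac{2}{3}) (k+\frac{1}{3}) / [(k-\frac{7}{6}) (k+1)] - rational in k. x = \frac{2}{7}; t_0 = -\frac{1}{8}; negate the roots.


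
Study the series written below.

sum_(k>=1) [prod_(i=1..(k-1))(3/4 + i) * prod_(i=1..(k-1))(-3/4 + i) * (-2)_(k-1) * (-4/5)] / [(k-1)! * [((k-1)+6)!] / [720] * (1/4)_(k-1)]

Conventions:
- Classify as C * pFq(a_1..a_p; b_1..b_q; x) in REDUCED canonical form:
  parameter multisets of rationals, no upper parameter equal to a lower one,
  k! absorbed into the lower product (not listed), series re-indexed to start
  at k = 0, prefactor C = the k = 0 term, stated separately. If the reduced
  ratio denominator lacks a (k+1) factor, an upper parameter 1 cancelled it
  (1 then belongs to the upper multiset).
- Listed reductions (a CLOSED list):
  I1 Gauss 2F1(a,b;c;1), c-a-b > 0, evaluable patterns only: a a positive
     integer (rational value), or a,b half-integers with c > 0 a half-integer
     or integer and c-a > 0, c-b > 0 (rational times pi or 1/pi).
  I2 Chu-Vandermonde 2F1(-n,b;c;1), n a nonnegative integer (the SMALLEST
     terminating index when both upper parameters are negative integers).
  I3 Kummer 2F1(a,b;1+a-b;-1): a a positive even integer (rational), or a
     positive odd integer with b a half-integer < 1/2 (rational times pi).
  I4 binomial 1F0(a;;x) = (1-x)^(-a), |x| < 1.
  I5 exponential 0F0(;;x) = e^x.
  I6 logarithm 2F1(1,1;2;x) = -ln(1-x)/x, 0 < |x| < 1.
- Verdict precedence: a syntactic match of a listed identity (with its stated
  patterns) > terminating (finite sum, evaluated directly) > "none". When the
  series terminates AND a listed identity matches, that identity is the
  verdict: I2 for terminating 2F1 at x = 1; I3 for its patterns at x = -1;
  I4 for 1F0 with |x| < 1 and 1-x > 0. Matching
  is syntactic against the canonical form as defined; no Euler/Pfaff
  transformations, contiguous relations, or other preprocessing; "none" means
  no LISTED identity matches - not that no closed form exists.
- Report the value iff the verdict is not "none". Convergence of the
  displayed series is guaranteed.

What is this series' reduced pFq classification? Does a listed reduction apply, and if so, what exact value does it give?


The series (x = 1) is 2F1: upper {-2, 7/4}, lower {7}, prefactor -4/5. Verdict: Vandermonde's identity (I2) matches (terminating 2F1 at x = 1 with n = 2, b = 7/4, c = 7). Hence: -15/32.

The tell: x = 1 and the parameter 1/4 appears in both the upper and lower lists and cancels.
Adjacent-term ratio: r(k) = 1 * (k-2) (k+7/4) / [(k+7) (k+1)] ; factor over Q: parameters, x = 1, and C = -4/5.


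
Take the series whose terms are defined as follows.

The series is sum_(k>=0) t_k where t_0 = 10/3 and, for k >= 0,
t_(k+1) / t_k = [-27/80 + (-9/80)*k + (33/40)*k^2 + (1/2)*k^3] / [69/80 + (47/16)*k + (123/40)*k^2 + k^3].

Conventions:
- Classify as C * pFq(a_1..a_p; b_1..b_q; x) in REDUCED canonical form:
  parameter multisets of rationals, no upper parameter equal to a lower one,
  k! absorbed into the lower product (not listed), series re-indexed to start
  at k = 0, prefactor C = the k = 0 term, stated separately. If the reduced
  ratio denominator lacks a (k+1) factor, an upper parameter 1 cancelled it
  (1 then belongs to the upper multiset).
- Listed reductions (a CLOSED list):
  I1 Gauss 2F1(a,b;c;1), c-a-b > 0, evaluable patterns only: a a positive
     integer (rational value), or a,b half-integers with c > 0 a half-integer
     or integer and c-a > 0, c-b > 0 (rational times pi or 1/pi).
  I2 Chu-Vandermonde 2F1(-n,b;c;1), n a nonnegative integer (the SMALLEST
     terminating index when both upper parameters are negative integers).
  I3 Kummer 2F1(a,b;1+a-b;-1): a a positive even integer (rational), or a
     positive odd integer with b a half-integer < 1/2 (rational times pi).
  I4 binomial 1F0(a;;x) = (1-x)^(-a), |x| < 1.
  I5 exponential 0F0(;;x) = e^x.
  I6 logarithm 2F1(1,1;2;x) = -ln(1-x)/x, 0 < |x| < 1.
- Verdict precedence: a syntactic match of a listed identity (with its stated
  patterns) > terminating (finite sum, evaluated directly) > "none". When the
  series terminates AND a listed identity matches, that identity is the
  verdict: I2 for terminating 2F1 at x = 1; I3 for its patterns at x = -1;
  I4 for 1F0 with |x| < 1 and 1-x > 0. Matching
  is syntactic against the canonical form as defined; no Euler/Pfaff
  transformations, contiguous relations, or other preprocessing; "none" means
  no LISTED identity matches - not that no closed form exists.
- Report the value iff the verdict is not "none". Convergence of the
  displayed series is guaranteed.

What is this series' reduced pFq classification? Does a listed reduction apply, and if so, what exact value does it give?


x = 1/2 here; the reduced form reads 2F1, upper {-3/5, 3/4}, lower {23/40}, C = 10/3. Verdict: no listed reduction: x = 1/2 and upper {-3/5, 3/4} fail every I1-I6 pattern.

Key observation: with t_0 = 10/3, the ratio is unreduced: k + 3/2 divides both sides (prefactor 10/3).
Consecutive-term ratio: r(k) = (1/2) * (k-3/5) (k+3/4) / [(k+23/40) (k+1)] ; factor over Q: parameters, x = (1/2), and C = 10/3.


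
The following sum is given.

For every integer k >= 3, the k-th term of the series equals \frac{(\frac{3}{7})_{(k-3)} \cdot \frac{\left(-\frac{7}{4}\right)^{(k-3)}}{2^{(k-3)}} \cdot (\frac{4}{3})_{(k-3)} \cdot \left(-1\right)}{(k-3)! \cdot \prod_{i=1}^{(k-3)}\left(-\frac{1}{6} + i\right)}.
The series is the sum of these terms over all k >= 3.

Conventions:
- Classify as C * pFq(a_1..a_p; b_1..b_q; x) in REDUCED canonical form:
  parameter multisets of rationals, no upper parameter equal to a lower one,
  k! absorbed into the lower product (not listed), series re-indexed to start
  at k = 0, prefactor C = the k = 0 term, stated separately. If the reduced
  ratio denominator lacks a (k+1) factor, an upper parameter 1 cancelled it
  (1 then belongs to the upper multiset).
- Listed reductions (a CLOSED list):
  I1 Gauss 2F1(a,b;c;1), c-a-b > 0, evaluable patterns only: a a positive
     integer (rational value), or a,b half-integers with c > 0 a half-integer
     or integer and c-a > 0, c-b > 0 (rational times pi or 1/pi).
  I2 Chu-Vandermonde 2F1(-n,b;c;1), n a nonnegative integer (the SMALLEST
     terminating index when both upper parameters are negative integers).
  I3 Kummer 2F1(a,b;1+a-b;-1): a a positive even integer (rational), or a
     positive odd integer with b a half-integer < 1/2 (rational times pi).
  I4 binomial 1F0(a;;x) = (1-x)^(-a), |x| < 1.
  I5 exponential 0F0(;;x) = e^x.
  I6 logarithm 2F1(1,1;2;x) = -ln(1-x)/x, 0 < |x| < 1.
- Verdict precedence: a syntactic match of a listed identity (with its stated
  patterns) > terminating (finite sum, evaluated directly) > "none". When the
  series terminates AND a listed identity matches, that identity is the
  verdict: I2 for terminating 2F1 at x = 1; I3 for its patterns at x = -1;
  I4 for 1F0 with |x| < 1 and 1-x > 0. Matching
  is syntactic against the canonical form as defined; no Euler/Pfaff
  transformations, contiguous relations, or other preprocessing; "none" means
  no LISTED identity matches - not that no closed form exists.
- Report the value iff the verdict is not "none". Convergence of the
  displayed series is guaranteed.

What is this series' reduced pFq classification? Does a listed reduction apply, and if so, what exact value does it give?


At argument -\frac{7}{8}: a 2F1 with upper {\frac{3}{7}, \frac{4}{3}}, lower {\frac{5}{6}}, scaled by C = -1. Verdict: none. A 2F1 with upper {\frac{3}{7}, \frac{4}{3}} fits none of I1-I6 at x = -\frac{7}{8}; the sum runs forever.

The tell: from the first term -1: the two k-th powers (C = -1, x = -7/8) combine into one argument.
Step ratio: r(k) = -\frac{7}{8} * (k+\frac{3}{7}) (k+\frac{4}{3}) / [(k+\frac{5}{6}) (k+1)] ; factor over Q: parameters, x = -\frac{7}{8}, and C = -1.


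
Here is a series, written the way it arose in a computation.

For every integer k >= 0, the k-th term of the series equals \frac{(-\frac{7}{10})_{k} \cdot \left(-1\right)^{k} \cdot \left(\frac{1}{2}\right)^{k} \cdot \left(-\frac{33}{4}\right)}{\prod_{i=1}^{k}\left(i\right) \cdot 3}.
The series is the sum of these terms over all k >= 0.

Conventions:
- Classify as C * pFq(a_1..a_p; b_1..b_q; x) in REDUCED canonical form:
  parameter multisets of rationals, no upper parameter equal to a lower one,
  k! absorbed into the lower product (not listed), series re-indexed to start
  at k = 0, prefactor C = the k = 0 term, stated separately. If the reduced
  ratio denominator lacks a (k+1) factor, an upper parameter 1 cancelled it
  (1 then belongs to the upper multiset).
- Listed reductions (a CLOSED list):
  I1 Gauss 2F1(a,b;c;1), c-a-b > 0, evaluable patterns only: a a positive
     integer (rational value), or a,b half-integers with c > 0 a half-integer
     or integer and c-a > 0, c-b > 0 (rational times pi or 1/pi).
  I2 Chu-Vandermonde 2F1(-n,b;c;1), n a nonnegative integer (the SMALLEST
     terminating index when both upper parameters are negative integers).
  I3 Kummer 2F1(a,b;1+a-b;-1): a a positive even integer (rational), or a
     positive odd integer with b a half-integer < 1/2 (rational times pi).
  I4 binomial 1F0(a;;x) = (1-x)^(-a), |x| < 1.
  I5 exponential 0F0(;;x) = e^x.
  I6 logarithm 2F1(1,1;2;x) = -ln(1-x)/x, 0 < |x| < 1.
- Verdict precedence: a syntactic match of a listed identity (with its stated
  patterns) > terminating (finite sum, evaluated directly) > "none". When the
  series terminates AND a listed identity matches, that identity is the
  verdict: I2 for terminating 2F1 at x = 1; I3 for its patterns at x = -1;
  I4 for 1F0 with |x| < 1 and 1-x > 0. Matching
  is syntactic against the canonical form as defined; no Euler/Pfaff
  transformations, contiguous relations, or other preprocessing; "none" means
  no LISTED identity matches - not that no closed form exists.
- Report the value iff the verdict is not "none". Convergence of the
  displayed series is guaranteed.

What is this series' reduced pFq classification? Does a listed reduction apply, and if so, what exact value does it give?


First insight: t_0 = -\frac{11}{4} here, and the product of the first k integers (C = -11/4, x = -1/2) is k!.
Term ratio: r(k) = -\frac{1}{2} * (k-\frac{7}{10}) / [(k+1)] - rational in k. x = -\frac{1}{2}; t_0 = -\frac{11}{4}; negate the roots.

Classification (C = -\frac{11}{4}): 1F0 with upper {-\frac{7}{10}}, lower {-}, argument x = -\frac{1}{2}. Verdict: the binomial series (I4) applies (the 1F0 binomial series: exponent 7/10, x = -\frac{1}{2}). Its exact value is \left(-\frac{11}{4}\right) \cdot \left(\frac{3}{2}\right)^{\frac{7}{10}}.


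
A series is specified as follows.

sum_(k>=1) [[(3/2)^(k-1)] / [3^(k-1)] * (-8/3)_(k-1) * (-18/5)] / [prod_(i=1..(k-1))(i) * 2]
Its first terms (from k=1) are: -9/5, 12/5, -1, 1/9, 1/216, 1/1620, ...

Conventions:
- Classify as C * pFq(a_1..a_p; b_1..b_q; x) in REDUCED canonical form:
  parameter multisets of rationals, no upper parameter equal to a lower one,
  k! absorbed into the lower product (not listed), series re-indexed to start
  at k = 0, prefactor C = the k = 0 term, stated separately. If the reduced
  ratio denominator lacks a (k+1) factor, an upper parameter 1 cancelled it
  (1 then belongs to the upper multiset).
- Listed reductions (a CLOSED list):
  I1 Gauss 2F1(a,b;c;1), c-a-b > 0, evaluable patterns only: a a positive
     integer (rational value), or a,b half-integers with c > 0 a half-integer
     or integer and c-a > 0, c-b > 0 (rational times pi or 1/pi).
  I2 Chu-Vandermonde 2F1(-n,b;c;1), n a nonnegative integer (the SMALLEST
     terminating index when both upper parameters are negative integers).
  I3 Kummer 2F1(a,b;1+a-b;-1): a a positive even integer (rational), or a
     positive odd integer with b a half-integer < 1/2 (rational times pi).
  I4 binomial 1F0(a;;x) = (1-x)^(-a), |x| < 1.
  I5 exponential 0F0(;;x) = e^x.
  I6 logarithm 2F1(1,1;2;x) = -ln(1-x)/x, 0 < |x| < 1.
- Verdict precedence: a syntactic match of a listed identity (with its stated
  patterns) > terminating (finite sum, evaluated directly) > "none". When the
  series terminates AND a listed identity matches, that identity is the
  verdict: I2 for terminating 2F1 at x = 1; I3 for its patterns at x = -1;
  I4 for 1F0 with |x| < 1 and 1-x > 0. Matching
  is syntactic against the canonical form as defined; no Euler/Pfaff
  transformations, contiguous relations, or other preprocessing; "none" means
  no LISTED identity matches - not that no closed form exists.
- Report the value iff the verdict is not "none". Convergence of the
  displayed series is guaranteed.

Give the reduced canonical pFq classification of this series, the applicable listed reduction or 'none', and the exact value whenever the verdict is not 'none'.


Reduced: x = 1/2, 1F0, upper = {-8/3}, lower = {-}, C = -9/5. Verdict: binomial (I4) fires (the 1F0 binomial series: exponent 8/3, x = 1/2). Value: (-9/5) * (1/2)^(8/3).

Key step: t_0 being -9/5, the two k-th powers (C = -9/5, x = 1/2) combine into one argument.
Term ratio: r(k) = (1/2) * (k-8/3) / [(k+1)] - rational in k. x = (1/2); t_0 = -9/5; negate the roots.


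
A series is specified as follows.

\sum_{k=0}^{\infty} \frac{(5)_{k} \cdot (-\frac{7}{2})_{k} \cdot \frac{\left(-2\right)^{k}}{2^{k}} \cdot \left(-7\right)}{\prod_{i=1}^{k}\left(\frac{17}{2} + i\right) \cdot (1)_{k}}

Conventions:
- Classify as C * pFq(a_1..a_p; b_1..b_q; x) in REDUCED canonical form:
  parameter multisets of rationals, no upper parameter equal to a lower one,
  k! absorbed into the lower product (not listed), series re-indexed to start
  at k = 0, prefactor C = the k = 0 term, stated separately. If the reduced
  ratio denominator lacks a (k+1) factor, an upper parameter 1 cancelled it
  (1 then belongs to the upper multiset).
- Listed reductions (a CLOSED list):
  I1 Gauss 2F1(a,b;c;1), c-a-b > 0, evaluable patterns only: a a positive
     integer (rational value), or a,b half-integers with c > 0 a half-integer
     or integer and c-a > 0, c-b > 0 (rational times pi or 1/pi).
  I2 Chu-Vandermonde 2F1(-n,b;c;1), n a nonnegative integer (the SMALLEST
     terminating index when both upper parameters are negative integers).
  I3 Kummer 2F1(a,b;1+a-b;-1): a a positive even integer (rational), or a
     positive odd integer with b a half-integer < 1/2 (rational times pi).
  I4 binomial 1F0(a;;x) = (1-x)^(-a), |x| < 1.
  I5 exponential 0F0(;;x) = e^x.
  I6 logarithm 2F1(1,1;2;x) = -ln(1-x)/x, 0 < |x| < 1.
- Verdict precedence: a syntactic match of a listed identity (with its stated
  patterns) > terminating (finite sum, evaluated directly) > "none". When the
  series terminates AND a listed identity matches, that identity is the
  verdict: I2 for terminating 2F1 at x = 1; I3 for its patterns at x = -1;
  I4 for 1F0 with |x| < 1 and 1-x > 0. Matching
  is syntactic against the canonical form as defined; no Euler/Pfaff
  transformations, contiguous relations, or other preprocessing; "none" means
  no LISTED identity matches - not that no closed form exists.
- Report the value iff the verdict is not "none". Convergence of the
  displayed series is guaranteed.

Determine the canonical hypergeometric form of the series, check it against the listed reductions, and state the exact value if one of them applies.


Reduced: x = -1, 2F1, upper = {-\frac{7}{2}, 5}, lower = {\frac{19}{2}}, C = -7. Verdict: the Kummer evaluation I3 applies (x = -1; c = \frac{19}{2} equals 1+a-b for upper {-\frac{7}{2}, 5}: listed pattern). Its exact value is \left(-\frac{5360355}{524288}\right) \cdot \pi.

Structural cue: t_0 being -7, the lower running product (prefactor -7) is a rising factorial.
Consecutive-term ratio: r(k) = -1 * (k-\frac{7}{2}) (k+5) / [(k+\frac{19}{2}) (k+1)] - poly over poly, x = -1 from leading terms; C = -7 at k = 0.


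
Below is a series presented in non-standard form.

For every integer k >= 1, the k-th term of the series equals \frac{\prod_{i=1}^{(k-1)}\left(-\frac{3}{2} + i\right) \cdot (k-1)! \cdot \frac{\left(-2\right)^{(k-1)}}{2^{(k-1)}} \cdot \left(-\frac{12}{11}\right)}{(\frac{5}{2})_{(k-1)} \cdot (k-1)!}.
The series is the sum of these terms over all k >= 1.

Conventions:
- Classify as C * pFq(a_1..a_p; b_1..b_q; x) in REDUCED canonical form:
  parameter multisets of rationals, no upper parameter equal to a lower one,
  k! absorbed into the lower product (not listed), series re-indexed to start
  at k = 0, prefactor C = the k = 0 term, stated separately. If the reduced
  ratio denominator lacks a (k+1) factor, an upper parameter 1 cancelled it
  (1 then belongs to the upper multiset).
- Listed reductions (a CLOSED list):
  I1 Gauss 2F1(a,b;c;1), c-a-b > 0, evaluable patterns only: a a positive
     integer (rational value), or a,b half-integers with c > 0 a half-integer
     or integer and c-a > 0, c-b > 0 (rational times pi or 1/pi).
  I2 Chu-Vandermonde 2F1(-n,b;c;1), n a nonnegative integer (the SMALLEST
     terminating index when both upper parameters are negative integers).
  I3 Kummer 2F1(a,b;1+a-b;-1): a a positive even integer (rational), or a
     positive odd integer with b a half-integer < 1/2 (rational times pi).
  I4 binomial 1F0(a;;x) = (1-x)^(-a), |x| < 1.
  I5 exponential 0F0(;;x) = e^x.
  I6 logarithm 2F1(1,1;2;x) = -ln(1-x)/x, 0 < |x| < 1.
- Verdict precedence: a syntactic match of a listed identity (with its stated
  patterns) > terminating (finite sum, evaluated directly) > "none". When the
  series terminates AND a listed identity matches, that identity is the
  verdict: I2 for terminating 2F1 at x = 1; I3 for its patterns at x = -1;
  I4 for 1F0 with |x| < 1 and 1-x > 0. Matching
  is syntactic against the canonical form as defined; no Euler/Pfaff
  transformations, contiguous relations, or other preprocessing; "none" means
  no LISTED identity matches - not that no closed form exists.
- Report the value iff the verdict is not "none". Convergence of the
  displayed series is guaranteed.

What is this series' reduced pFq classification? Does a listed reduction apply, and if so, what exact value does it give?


x = -1 here; the reduced form reads 2F1, upper {-\frac{1}{2}, 1}, lower {\frac{5}{2}}, C = -\frac{12}{11}. Verdict: Kummer (I3) matches (x = -1; c = \frac{5}{2} equals 1+a-b for upper {-\frac{1}{2}, 1}: listed pattern). Exact value: \left(-\frac{9}{22}\right) \cdot \pi.

First insight: t_0 being -\frac{12}{11}, the two k-th powers (C = -12/11) combine into one argument.
Step ratio: r(k) = -1 * (k-\frac{1}{2}) (k+1) / [(k+\frac{5}{2}) (k+1)] - poly over poly, x = -1 from leading terms; C = -\frac{12}{11} at k = 0.


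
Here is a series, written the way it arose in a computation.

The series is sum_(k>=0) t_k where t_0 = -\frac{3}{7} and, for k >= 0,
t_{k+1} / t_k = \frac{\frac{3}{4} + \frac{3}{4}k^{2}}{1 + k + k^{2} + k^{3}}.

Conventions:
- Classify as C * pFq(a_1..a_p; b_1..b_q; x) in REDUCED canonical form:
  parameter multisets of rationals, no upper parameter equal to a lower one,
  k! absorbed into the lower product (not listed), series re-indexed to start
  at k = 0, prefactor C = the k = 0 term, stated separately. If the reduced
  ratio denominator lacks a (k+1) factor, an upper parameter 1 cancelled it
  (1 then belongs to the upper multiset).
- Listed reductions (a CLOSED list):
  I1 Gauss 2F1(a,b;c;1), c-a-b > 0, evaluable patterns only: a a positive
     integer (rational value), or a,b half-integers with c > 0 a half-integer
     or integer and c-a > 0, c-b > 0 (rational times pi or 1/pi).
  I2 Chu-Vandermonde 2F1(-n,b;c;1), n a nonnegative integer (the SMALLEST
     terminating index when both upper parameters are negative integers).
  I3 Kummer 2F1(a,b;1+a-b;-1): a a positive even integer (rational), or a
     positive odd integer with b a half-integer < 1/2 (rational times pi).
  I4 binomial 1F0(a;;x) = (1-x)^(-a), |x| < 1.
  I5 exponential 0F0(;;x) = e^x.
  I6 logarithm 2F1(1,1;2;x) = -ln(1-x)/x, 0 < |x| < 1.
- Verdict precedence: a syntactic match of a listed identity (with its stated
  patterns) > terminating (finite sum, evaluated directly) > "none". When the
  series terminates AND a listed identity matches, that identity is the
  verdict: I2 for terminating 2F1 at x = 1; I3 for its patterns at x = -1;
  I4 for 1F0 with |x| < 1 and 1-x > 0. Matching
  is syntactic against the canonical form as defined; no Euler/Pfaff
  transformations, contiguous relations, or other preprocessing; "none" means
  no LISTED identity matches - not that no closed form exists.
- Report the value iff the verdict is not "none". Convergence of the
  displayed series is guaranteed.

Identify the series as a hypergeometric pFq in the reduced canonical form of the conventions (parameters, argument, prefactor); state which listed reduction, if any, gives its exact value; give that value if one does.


With C = -\frac{3}{7}: the canonical form is 0F0(-; -; \frac{3}{4}). Verdict: the I5 exponential reduction fires (the 0F0 exponential series at x = \frac{3}{4}). Hence: \left(-\frac{3}{7}\right) \cdot e^{\frac{3}{4}}.

Structural cue: t_0 = -\frac{3}{7} here, and the ratio is unreduced: k^2 + 1 divides both sides (prefactor -3/7).
Step ratio: r(k) = \frac{3}{4} * 1 / [(k+1)] - poly over poly, x = \frac{3}{4} from leading terms; C = -\frac{3}{7} at k = 0.


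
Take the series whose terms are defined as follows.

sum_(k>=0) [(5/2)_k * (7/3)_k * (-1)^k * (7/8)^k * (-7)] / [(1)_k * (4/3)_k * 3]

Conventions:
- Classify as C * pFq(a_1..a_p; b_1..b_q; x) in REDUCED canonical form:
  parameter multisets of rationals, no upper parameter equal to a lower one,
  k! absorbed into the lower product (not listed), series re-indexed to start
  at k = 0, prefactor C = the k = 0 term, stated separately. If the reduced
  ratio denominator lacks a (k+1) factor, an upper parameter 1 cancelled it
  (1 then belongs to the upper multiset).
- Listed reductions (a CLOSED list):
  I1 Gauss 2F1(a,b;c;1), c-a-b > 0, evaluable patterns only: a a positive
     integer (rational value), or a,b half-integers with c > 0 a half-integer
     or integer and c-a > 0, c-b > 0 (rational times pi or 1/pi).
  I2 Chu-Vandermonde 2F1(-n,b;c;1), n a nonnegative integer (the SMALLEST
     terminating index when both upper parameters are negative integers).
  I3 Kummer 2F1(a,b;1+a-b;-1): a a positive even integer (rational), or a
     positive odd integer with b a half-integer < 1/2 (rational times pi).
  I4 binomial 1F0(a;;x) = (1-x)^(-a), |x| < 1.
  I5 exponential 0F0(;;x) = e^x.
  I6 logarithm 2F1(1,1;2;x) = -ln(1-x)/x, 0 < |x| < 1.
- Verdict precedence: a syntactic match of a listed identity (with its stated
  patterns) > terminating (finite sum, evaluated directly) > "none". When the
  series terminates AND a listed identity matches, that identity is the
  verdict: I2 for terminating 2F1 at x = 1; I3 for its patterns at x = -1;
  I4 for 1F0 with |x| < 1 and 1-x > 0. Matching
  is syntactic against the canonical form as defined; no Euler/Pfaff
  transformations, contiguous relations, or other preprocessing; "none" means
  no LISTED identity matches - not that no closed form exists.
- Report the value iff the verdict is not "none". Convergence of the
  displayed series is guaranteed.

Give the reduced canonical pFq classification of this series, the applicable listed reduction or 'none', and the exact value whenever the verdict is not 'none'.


The series (x = -7/8) is 2F1: upper {7/3, 5/2}, lower {4/3}, prefactor -7/3. Verdict: no listed reduction: x = -7/8 and upper {7/3, 5/2} fail every I1-I6 pattern.

Structural cue: t_0 being -7/3, the constant factors (prefactor -7/3) combine into one prefactor.
Consecutive-term ratio: r(k) = (-7/8) * (k+7/3) (k+5/2) / [(k+4/3) (k+1)] - rational in k. x = (-7/8); t_0 = -7/3; negate the roots.


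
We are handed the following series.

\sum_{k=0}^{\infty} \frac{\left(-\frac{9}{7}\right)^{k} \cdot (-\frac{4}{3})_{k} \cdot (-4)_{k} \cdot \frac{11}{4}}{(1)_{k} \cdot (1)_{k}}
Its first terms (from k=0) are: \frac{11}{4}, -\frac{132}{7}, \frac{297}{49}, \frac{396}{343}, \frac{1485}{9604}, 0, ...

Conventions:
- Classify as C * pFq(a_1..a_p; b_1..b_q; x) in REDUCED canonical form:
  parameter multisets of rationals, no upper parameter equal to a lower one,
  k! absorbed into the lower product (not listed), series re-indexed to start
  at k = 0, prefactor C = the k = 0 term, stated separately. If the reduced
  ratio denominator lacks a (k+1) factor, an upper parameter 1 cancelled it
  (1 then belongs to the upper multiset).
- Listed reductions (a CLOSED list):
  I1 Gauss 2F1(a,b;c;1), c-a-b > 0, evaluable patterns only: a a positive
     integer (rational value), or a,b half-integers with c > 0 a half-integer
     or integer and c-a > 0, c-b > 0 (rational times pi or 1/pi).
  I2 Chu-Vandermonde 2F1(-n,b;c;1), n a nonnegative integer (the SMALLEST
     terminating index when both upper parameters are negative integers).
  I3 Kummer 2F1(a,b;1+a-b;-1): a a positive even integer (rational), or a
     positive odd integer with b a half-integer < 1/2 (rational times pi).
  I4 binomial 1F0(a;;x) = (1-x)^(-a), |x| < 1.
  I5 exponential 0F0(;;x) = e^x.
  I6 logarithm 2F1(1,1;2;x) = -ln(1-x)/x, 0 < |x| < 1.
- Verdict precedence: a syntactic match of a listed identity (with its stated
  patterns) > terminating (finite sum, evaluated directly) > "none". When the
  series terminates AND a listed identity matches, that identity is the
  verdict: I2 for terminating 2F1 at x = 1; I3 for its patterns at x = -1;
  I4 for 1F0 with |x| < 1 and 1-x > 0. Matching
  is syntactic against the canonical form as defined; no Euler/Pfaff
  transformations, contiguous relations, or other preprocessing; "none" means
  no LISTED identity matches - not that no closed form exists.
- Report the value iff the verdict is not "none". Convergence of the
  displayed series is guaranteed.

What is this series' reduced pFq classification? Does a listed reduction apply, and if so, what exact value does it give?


x = -\frac{9}{7} here; the reduced form reads 2F1, upper {-4, -\frac{4}{3}}, lower {1}, C = \frac{11}{4}. Verdict: terminating - no listed pattern fits, but -4 in the upper list cuts the series at k = 4; direct evaluation. Value: -\frac{20977}{2401}.

Key step: from the first term \frac{11}{4}: (1)_k (C = 11/4) is k! itself.
Step ratio: r(k) = -\frac{9}{7} * (k-4) (k-\frac{4}{3}) / [(k+1) (k+1)] - rational; roots negated = parameters, x = -\frac{9}{7}, C = \frac{11}{4}.


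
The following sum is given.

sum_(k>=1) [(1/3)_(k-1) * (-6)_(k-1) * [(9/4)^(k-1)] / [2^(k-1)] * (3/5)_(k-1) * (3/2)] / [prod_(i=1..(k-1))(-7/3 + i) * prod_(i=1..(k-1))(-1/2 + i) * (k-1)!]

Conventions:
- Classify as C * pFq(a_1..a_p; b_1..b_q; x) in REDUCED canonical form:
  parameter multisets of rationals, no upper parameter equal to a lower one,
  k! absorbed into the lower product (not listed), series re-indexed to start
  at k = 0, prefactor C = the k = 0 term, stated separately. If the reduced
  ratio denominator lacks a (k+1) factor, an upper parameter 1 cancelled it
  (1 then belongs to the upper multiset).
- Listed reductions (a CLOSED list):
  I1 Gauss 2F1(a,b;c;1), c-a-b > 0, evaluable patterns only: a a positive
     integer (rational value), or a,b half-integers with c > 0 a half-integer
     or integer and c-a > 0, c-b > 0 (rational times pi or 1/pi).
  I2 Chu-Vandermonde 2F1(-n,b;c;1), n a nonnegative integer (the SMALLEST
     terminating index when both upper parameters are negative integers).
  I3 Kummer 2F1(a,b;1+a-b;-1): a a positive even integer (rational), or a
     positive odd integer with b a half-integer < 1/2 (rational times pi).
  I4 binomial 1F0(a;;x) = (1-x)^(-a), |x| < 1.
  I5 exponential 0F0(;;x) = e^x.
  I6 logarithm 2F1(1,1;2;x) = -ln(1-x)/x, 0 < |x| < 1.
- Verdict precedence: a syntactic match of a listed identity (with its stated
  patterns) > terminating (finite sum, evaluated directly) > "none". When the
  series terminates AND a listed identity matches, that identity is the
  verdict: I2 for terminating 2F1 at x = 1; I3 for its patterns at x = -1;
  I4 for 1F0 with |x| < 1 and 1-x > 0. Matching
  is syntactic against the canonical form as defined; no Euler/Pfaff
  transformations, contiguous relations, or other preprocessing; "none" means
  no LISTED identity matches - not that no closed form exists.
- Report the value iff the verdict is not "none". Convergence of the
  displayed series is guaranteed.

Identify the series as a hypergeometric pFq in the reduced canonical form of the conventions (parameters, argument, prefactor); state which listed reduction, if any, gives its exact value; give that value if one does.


The tell: x = (9/8) and the lower running product (prefactor 3/2) is a rising factorial.
Step ratio: r(k) = (9/8) * (k-6) (k+1/3) (k+3/5) / [(k-4/3) (k+1/2) (k+1)] - rational; roots negated = parameters, x = (9/8), C = 3/2.

The series (x = 9/8) is 3F2: upper {-6, 1/3, 3/5}, lower {-4/3, 1/2}, prefactor 3/2. Verdict: terminating. With -6 upstairs the series is a 7-term polynomial sum; evaluated term by term. Hence: 4334826021/4840000000.


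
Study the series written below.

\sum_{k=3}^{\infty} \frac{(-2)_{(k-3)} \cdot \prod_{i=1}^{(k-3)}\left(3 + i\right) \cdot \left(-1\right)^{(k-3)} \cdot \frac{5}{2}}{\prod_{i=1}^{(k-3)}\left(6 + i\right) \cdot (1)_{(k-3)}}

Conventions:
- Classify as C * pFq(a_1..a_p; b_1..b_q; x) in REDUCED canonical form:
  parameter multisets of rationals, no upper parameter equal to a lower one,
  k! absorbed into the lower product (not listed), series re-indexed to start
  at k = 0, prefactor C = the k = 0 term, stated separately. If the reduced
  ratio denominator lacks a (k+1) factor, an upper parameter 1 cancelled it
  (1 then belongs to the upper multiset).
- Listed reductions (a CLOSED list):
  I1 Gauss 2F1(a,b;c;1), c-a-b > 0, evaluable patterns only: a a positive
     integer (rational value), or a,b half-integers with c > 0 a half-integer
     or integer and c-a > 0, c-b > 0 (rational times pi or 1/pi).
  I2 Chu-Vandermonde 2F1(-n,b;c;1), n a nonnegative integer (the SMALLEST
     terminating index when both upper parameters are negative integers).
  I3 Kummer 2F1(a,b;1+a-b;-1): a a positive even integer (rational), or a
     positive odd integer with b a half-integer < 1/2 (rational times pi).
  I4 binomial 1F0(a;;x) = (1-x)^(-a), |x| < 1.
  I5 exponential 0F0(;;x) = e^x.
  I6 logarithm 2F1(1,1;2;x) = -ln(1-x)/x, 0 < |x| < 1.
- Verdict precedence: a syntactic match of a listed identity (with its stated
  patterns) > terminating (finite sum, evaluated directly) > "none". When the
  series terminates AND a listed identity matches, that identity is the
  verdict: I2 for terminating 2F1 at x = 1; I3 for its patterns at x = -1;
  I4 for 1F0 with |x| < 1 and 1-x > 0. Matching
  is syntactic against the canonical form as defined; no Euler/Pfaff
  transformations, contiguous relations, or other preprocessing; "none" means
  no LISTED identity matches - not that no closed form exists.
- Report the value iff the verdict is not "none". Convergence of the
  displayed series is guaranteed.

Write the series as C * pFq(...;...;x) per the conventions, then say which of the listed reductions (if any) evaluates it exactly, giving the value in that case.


Reduced: x = -1, 2F1, upper = {-2, 4}, lower = {7}, C = \frac{5}{2}. Verdict: Kummer's theorem (I3) applies (x = -1; c = 7 equals 1+a-b for upper {-2, 4}: listed pattern). Exact value: \frac{25}{4}.

Structural cue: from the first term \frac{5}{2}: (1)_k (prefactor 5/2) is k! itself.
Term ratio: r(k) = -1 * (k-2) (k+4) / [(k+7) (k+1)] - rational; roots negated = parameters, x = -1, C = \frac{5}{2}.


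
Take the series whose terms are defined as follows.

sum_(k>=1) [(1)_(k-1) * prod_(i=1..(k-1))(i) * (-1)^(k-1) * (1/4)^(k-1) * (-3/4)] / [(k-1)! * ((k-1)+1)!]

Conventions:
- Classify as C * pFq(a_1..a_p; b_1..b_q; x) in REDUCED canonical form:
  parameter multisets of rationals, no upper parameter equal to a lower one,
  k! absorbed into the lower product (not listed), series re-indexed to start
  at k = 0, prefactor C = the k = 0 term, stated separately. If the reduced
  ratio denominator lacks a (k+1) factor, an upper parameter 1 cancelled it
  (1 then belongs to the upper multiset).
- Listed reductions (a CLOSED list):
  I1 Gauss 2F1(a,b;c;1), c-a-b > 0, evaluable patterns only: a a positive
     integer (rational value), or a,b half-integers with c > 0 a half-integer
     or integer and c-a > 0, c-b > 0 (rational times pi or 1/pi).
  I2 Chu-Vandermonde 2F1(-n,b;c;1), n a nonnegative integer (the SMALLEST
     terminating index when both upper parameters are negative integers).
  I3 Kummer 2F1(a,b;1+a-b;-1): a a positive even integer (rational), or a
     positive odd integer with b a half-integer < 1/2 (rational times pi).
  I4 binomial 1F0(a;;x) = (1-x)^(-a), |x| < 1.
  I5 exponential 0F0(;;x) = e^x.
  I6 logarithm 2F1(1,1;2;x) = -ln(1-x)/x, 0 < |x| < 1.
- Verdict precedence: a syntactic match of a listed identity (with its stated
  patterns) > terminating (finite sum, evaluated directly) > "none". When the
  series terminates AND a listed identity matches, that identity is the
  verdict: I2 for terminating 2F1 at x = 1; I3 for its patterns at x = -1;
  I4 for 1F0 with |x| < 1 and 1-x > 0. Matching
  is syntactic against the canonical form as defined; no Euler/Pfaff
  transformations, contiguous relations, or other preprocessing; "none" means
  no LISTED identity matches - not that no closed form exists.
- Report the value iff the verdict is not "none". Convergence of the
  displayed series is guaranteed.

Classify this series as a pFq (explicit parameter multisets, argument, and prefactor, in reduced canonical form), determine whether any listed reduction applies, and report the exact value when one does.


This is -3/4 * 2F1(1, 1; 2; -1/4) in reduced canonical form. Verdict: logarithm (I6) applies (the logarithm: parameters (1,1;2), x = -1/4). Hence: (-3) * ln(5/4).

Key observation: from the first term -3/4: the running product (C = -3/4, x = -1/4) telescopes to a rising factorial.
Term ratio: r(k) = (-1/4) * (k+1) (k+1) / [(k+2) (k+1)] - rational; roots negated = parameters, x = (-1/4), C = -3/4.
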